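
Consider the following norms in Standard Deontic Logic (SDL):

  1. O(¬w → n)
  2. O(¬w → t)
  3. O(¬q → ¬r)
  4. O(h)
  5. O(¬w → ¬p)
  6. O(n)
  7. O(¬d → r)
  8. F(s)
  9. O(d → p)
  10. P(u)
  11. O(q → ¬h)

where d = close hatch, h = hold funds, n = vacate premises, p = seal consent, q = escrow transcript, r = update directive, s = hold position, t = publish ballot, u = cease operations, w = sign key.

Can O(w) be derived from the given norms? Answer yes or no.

Yes

Premise 4 gives O(h).
The contrapositive of premise 11 (O(q → ¬h)) is O(h → ¬q), and O(h) is already established, so O(¬q).
From O(¬q) and premise 3, O(¬q → ¬r), we obtain O(¬r).
Premise 7, O(¬d → r), contraposes to O(¬r → d); with O(¬r) we get O(d).
Premise 9 is O(d → p); since O(d), deontic closure gives O(p).
The contrapositive of premise 5 (O(¬w → ¬p)) is O(p → w), and O(p) is already established, so O(w).
Premises 1, 2, 6, 8, 10 do not contribute to this derivation.
So O(w) follows.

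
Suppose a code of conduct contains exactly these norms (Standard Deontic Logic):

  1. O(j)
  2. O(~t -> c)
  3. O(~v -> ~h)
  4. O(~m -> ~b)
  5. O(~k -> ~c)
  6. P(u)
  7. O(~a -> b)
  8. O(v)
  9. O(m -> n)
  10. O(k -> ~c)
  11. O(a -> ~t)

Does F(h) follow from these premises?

No

Premise 3 is O(~v -> ~h), but O(~v) is not derivable from the premises, so it does not yield O(~h).
No other premise forces O(~h). An ideal world satisfying every premise can still have h true, so F(h) is not derivable.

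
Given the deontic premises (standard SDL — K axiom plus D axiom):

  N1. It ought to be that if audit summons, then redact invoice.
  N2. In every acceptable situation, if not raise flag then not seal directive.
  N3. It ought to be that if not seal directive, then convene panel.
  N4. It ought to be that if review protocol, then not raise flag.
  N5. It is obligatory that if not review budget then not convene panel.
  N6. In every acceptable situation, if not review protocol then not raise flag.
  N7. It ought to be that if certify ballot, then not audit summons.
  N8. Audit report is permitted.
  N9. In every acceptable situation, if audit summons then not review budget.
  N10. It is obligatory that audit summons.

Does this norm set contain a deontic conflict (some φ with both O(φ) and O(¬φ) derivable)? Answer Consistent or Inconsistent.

By case analysis on ¬review_protocol: premise 6 gives O(¬review_protocol → ¬raise_flag) and premise 4 gives O(review_protocol → ¬raise_flag), so O(¬raise_flag) either way.
Premise 2 is O(¬raise_flag → ¬seal_directive); since O(¬raise_flag), deontic closure gives O(¬seal_directive).
With premise 3, O(¬seal_directive → convene_panel), the K-axiom yields O(convene_panel).
Premise 5, O(¬review_budget → ¬convene_panel), contraposes to O(convene_panel → review_budget); with O(convene_panel) we get O(review_budget).
Premise 9 is O(audit_summons → ¬review_budget); contrapositively O(review_budget → ¬audit_summons). Since O(review_budget) holds, K gives O(¬audit_summons).
But premise 10 directly asserts O(audit_summons).
We now have both O(¬audit_summons) and O(audit_summons) — audit_summons is simultaneously obligatory and forbidden, violating the D-axiom.

Inconsistent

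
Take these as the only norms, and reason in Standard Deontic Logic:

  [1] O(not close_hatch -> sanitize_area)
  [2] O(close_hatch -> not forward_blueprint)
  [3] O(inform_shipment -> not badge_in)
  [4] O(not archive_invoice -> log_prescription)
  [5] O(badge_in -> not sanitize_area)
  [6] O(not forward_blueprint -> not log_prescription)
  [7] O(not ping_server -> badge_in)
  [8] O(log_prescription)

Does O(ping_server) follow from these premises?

Yes

Premise 8 gives O(log_prescription).
The contrapositive of premise 6 (O(not forward_blueprint -> not log_prescription)) is O(log_prescription -> forward_blueprint), and O(log_prescription) is already established, so O(forward_blueprint).
Premise 2, O(close_hatch -> not forward_blueprint), contraposes to O(forward_blueprint -> not close_hatch); with O(forward_blueprint) we get O(not close_hatch).
Premise 1 is O(not close_hatch -> sanitize_area); since O(not close_hatch), deontic closure gives O(sanitize_area).
Premise 5, O(badge_in -> not sanitize_area), contraposes to O(sanitize_area -> not badge_in); with O(sanitize_area) we get O(not badge_in).
Premise 7, O(not ping_server -> badge_in), contraposes to O(not badge_in -> ping_server); with O(not badge_in) we get O(ping_server).
Premises 3, 4 do not contribute to this derivation.
So O(ping_server) follows.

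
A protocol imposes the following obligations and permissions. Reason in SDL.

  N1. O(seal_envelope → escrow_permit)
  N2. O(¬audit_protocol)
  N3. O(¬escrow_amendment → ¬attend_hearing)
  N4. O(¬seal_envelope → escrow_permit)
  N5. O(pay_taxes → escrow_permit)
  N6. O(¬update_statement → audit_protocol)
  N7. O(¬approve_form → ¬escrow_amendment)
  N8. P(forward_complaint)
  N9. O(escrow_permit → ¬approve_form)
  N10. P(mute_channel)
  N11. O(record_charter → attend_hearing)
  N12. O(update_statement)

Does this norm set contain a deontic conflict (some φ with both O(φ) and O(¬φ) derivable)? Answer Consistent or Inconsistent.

Consistent

Premise 6 is O(¬update_statement → audit_protocol), but O(¬update_statement) is not derivable from the premises, so it does not yield O(audit_protocol).
So O(audit_protocol) is not derivable, and the apparent clash with O(¬audit_protocol) does not arise.
A world satisfying every obligation exists (e.g. approve_form=false, attend_hearing=false, audit_protocol=false, escrow_amendment=false, escrow_permit=true, forward_complaint=false, mute_channel=false, pay_taxes=false, record_charter=false, seal_envelope=false, update_statement=true); no atom is both obligatory and forbidden, so the set is consistent.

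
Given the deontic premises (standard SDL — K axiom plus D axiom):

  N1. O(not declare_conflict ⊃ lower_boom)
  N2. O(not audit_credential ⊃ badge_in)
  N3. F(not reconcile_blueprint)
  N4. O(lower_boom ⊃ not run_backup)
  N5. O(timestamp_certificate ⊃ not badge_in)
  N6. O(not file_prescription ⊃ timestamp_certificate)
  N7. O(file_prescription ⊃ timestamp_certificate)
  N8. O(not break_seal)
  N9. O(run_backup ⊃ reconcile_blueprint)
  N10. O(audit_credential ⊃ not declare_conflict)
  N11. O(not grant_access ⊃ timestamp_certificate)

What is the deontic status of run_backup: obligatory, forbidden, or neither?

Forbidden

Premises 7 and 6 are O(file_prescription ⊃ timestamp_certificate) and O(not file_prescription ⊃ timestamp_certificate); every ideal world satisfies file_prescription or not file_prescription, so in either case timestamp_certificate holds — hence O(timestamp_certificate).
Premise 5 is O(timestamp_certificate ⊃ not badge_in); since O(timestamp_certificate), deontic closure gives O(not badge_in).
Premise 2 is O(not audit_credential ⊃ badge_in); contrapositively O(not badge_in ⊃ audit_credential). Since O(not badge_in) holds, K gives O(audit_credential).
With premise 10, O(audit_credential ⊃ not declare_conflict), the K-axiom yields O(not declare_conflict).
With premise 1, O(not declare_conflict ⊃ lower_boom), the K-axiom yields O(lower_boom).
Applying K to premise 4 (O(lower_boom ⊃ not run_backup)) and O(lower_boom) yields O(not run_backup).
Premises 3, 8, 9, 11 do not contribute to this derivation.
Thus O(not run_backup), which is F(run_backup): run_backup is forbidden.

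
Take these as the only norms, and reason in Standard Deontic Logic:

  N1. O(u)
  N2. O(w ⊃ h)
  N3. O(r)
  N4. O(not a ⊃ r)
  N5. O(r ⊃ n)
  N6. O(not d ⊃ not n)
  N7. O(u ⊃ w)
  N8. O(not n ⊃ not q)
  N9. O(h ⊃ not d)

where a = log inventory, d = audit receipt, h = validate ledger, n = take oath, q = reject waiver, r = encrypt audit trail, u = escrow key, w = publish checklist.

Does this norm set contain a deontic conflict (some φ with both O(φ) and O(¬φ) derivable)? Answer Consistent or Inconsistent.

Premise 3 states O(r) outright.
Premise 5 is O(r ⊃ n); since O(r), deontic closure gives O(n).
Premise 6, O(not d ⊃ not n), contraposes to O(n ⊃ d); with O(n) we get O(d).
Premise 9, O(h ⊃ not d), contraposes to O(d ⊃ not h); with O(d) we get O(not h).
Premise 2 is O(w ⊃ h); contrapositively O(not h ⊃ not w). Since O(not h) holds, K gives O(not w).
The contrapositive of premise 7 (O(u ⊃ w)) is O(not w ⊃ not u), and O(not w) is already established, so O(not u).
However, premise 1 gives O(u).
We now have both O(not u) and O(u) — u is simultaneously obligatory and forbidden, violating the D-axiom.

Inconsistent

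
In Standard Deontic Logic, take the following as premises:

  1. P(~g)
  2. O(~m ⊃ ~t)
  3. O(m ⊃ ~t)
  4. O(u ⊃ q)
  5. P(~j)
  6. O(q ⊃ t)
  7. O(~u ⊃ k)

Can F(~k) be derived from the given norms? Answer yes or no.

Yes

By case analysis on m: premise 3 gives O(m ⊃ ~t) and premise 2 gives O(~m ⊃ ~t), so O(~t) either way.
Premise 6 is O(q ⊃ t); contrapositively O(~t ⊃ ~q). Since O(~t) holds, K gives O(~q).
Premise 4, O(u ⊃ q), contraposes to O(~q ⊃ ~u); with O(~q) we get O(~u).
From O(~u) and premise 7, O(~u ⊃ k), we obtain O(k).
Premises 1, 5 do not contribute to this derivation.
So O(k) holds, i.e. F(~k). The claim follows.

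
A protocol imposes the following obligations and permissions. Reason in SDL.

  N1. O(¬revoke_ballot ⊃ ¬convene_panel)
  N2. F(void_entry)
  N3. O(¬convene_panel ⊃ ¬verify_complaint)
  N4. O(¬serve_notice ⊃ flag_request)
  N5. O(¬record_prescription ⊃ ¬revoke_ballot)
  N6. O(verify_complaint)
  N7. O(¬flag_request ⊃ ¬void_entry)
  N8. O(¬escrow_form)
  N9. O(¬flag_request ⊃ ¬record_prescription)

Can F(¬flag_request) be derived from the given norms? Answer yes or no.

Premise 6 gives O(verify_complaint).
The contrapositive of premise 3 (O(¬convene_panel ⊃ ¬verify_complaint)) is O(verify_complaint ⊃ convene_panel), and O(verify_complaint) is already established, so O(convene_panel).
Premise 1 is O(¬revoke_ballot ⊃ ¬convene_panel); contrapositively O(convene_panel ⊃ revoke_ballot). Since O(convene_panel) holds, K gives O(revoke_ballot).
Premise 5 is O(¬record_prescription ⊃ ¬revoke_ballot); contrapositively O(revoke_ballot ⊃ record_prescription). Since O(revoke_ballot) holds, K gives O(record_prescription).
The contrapositive of premise 9 (O(¬flag_request ⊃ ¬record_prescription)) is O(record_prescription ⊃ flag_request), and O(record_prescription) is already established, so O(flag_request).
Premises 2, 4, 7, 8 do not contribute to this derivation.
So O(flag_request) holds, i.e. F(¬flag_request). The claim follows.

Yes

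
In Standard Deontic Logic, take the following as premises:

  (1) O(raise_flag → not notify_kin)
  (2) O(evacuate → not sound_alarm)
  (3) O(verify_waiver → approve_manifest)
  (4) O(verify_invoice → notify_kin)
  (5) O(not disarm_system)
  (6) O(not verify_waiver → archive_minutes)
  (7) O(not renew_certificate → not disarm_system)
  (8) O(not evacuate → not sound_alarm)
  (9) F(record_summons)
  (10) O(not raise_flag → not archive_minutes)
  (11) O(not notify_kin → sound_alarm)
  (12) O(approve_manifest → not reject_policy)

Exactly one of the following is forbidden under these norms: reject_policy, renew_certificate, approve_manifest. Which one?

Premises 2 and 8 cover both cases: O(evacuate → not sound_alarm) and O(not evacuate → not sound_alarm). Since evacuate ∨ not evacuate is a tautology, O(not sound_alarm) follows.
Premise 11 is O(not notify_kin → sound_alarm); contrapositively O(not sound_alarm → notify_kin). Since O(not sound_alarm) holds, K gives O(notify_kin).
Premise 1 is O(raise_flag → not notify_kin); contrapositively O(notify_kin → not raise_flag). Since O(notify_kin) holds, K gives O(not raise_flag).
With premise 10, O(not raise_flag → not archive_minutes), the K-axiom yields O(not archive_minutes).
The contrapositive of premise 6 (O(not verify_waiver → archive_minutes)) is O(not archive_minutes → verify_waiver), and O(not archive_minutes) is already established, so O(verify_waiver).
Premise 3 is O(verify_waiver → approve_manifest); since O(verify_waiver), deontic closure gives O(approve_manifest).
With premise 12, O(approve_manifest → not reject_policy), the K-axiom yields O(not reject_policy).
So O(not reject_policy) holds, i.e. reject_policy is forbidden. None of the other listed options is forbidden under the premises.

reject_policy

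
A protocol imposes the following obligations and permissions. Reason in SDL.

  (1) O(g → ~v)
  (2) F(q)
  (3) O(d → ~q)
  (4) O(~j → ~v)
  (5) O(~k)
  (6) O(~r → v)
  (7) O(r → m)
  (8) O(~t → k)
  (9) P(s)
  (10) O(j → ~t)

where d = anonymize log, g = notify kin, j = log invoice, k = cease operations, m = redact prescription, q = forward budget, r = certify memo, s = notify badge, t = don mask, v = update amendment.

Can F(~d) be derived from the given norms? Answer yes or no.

No

Premise 3 is O(d → ~q); even if O(~q) held, inferring O(d) would be affirming the consequent — invalid.
No other premise forces O(d). An ideal world satisfying every premise can still have ~d true, so F(~d) is not derivable.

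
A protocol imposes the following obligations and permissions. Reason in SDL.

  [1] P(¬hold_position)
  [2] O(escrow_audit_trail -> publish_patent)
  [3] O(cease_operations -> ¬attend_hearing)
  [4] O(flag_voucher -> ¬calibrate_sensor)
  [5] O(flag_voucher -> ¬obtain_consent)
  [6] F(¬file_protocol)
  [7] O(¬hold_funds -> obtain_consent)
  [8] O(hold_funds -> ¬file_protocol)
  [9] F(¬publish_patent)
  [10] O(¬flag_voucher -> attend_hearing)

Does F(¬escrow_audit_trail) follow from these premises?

No

Premise 2 is O(escrow_audit_trail -> publish_patent); even if O(publish_patent) held, inferring O(escrow_audit_trail) would be affirming the consequent — invalid.
No other premise forces O(escrow_audit_trail). An ideal world satisfying every premise can still have ¬escrow_audit_trail true, so F(¬escrow_audit_trail) is not derivable.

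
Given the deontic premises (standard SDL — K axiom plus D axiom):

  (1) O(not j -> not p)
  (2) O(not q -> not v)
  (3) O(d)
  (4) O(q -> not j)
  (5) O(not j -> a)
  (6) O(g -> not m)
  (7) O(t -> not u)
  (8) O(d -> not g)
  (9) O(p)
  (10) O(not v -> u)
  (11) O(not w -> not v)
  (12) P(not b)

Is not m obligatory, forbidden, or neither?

Premise 6 is O(g -> not m), but O(g) is not derivable from the premises, so it does not yield O(not m).
No premise or chain of K-axiom applications forces O(not m), and none forces O(m). So not m is neither obligatory nor forbidden under these norms.

Neither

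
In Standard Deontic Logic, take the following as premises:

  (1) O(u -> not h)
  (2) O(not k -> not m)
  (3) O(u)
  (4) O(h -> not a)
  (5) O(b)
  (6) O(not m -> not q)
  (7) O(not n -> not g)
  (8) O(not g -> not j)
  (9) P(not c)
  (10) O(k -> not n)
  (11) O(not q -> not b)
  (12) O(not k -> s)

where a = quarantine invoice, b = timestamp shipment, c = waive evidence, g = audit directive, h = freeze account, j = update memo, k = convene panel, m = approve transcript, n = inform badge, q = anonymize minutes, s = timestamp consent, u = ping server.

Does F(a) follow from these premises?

No

Premise 4 is O(h -> not a), but O(h) is not derivable from the premises, so it does not yield O(not a).
No other premise forces O(not a). An ideal world satisfying every premise can still have a true, so F(a) is not derivable.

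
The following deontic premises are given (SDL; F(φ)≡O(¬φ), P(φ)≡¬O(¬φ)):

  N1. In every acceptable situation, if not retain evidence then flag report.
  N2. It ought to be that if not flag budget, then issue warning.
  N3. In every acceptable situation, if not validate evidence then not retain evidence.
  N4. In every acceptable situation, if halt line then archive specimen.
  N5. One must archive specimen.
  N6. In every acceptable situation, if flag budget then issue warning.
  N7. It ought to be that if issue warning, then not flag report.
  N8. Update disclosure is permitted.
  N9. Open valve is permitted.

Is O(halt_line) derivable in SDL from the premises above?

Premise 4 is O(halt_line → archive_specimen); even if O(archive_specimen) held, inferring O(halt_line) would be affirming the consequent — invalid.
No other premise forces O(halt_line). An ideal world satisfying every premise can still have halt_line false, so O(halt_line) is not derivable.

No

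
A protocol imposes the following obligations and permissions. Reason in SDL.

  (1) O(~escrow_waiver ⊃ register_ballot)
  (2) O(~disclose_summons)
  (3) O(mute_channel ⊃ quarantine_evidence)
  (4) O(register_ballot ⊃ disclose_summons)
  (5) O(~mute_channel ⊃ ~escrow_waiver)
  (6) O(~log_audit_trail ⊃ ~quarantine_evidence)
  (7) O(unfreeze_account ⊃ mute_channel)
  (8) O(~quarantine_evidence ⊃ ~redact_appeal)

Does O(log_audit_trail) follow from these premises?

Premise 2 states O(~disclose_summons) outright.
Premise 4, O(register_ballot ⊃ disclose_summons), contraposes to O(~disclose_summons ⊃ ~register_ballot); with O(~disclose_summons) we get O(~register_ballot).
The contrapositive of premise 1 (O(~escrow_waiver ⊃ register_ballot)) is O(~register_ballot ⊃ escrow_waiver), and O(~register_ballot) is already established, so O(escrow_waiver).
Premise 5 is O(~mute_channel ⊃ ~escrow_waiver); contrapositively O(escrow_waiver ⊃ mute_channel). Since O(escrow_waiver) holds, K gives O(mute_channel).
From O(mute_channel) and premise 3, O(mute_channel ⊃ quarantine_evidence), we obtain O(quarantine_evidence).
Premise 6 is O(~log_audit_trail ⊃ ~quarantine_evidence); contrapositively O(quarantine_evidence ⊃ log_audit_trail). Since O(quarantine_evidence) holds, K gives O(log_audit_trail).
Premises 7, 8 do not contribute to this derivation.
So O(log_audit_trail) follows.

Yes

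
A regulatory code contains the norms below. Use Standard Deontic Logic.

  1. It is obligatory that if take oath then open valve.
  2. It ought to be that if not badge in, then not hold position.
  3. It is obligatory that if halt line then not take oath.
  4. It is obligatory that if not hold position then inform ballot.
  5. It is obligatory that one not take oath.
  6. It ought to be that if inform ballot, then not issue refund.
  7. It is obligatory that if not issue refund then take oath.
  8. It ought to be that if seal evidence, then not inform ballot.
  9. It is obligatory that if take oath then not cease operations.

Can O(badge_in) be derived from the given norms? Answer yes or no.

Yes

Premise 5 states O(¬take_oath) outright.
Premise 7, O(¬issue_refund → take_oath), contraposes to O(¬take_oath → issue_refund); with O(¬take_oath) we get O(issue_refund).
The contrapositive of premise 6 (O(inform_ballot → ¬issue_refund)) is O(issue_refund → ¬inform_ballot), and O(issue_refund) is already established, so O(¬inform_ballot).
Premise 4, O(¬hold_position → inform_ballot), contraposes to O(¬inform_ballot → hold_position); with O(¬inform_ballot) we get O(hold_position).
The contrapositive of premise 2 (O(¬badge_in → ¬hold_position)) is O(hold_position → badge_in), and O(hold_position) is already established, so O(badge_in).
Premises 1, 3, 8, 9 do not contribute to this derivation.
So O(badge_in) follows.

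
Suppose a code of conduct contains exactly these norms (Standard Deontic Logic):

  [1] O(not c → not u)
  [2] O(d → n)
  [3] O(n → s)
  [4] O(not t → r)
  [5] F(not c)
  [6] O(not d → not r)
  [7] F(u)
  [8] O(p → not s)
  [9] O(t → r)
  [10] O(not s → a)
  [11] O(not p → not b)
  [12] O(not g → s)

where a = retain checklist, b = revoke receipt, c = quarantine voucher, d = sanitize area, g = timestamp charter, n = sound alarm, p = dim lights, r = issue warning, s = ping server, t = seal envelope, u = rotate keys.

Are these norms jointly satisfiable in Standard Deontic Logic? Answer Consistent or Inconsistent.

Consistent

Premise 1 is O(not c → not u); even if O(not u) held, inferring O(not c) would be affirming the consequent — invalid.
So O(not c) is not derivable, and the apparent clash with O(c) does not arise.
A world satisfying every obligation exists (e.g. a=false, b=false, c=true, d=true, g=false, n=true, p=false, r=true, s=true, t=false, u=false); no atom is both obligatory and forbidden, so the set is consistent.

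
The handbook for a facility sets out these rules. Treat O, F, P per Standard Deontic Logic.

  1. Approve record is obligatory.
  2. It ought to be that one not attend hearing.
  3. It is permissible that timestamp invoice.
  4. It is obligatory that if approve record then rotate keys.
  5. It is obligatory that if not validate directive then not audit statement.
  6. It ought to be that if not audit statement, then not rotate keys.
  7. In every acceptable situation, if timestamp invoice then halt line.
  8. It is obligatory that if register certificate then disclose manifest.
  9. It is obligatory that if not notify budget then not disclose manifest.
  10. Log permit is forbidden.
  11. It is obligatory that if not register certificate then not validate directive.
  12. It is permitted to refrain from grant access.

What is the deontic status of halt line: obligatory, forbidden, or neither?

Neither

Premise 7 is O(timestamp_invoice → halt_line), but O(timestamp_invoice) is not derivable from the premises (the permission P(timestamp_invoice) asserts only ¬O(¬timestamp_invoice), not O(timestamp_invoice)), so it does not yield O(halt_line).
No premise or chain of K-axiom applications forces O(halt_line), and none forces O(¬halt_line). So halt_line is neither obligatory nor forbidden under these norms.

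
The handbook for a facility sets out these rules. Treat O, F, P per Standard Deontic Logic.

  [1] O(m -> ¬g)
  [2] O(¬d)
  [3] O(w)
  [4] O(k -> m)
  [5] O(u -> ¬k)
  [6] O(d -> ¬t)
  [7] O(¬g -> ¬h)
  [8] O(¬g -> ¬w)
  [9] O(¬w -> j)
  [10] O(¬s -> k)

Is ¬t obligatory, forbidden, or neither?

Premise 6 is O(d -> ¬t), but O(d) is not derivable from the premises, so it does not yield O(¬t).
No premise or chain of K-axiom applications forces O(¬t), and none forces O(t). So ¬t is neither obligatory nor forbidden under these norms.

Neither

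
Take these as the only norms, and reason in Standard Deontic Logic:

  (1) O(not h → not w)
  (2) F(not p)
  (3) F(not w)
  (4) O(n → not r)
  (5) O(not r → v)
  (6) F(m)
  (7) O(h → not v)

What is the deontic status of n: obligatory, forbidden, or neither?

Forbidden

Premise 3, F(not w), is equivalent to O(w).
Premise 1, O(not h → not w), contraposes to O(w → h); with O(w) we get O(h).
Applying K to premise 7 (O(h → not v)) and O(h) yields O(not v).
The contrapositive of premise 5 (O(not r → v)) is O(not v → r), and O(not v) is already established, so O(r).
The contrapositive of premise 4 (O(n → not r)) is O(r → not n), and O(r) is already established, so O(not n).
Premises 2, 6 do not contribute to this derivation.
Thus O(not n), which is F(n): n is forbidden.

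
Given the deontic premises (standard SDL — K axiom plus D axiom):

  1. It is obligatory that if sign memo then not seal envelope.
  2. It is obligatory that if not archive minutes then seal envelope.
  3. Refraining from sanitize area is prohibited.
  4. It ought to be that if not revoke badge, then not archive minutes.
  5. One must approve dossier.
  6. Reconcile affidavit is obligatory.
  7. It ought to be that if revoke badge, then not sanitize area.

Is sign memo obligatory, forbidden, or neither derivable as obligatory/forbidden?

Premise 3, F(¬sanitize_area), is equivalent to O(sanitize_area).
Premise 7 is O(revoke_badge → ¬sanitize_area); contrapositively O(sanitize_area → ¬revoke_badge). Since O(sanitize_area) holds, K gives O(¬revoke_badge).
From O(¬revoke_badge) and premise 4, O(¬revoke_badge → ¬archive_minutes), we obtain O(¬archive_minutes).
With premise 2, O(¬archive_minutes → seal_envelope), the K-axiom yields O(seal_envelope).
The contrapositive of premise 1 (O(sign_memo → ¬seal_envelope)) is O(seal_envelope → ¬sign_memo), and O(seal_envelope) is already established, so O(¬sign_memo).
Premises 5, 6 do not contribute to this derivation.
Thus O(¬sign_memo), which is F(sign_memo): sign_memo is forbidden.

Forbidden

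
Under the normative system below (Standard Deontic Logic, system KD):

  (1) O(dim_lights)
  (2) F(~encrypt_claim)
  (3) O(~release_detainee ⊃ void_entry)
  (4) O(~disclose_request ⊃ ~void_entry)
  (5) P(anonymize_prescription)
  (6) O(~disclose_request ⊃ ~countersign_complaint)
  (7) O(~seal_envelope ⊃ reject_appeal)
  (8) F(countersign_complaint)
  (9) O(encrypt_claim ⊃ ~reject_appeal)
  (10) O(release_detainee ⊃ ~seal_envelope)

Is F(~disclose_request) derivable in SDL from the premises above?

Yes

Premise 2, F(~encrypt_claim), is equivalent to O(encrypt_claim).
Premise 9 is O(encrypt_claim ⊃ ~reject_appeal); since O(encrypt_claim), deontic closure gives O(~reject_appeal).
Premise 7, O(~seal_envelope ⊃ reject_appeal), contraposes to O(~reject_appeal ⊃ seal_envelope); with O(~reject_appeal) we get O(seal_envelope).
Premise 10 is O(release_detainee ⊃ ~seal_envelope); contrapositively O(seal_envelope ⊃ ~release_detainee). Since O(seal_envelope) holds, K gives O(~release_detainee).
With premise 3, O(~release_detainee ⊃ void_entry), the K-axiom yields O(void_entry).
Premise 4 is O(~disclose_request ⊃ ~void_entry); contrapositively O(void_entry ⊃ disclose_request). Since O(void_entry) holds, K gives O(disclose_request).
Premises 1, 5, 6, 8 do not contribute to this derivation.
So O(disclose_request) holds, i.e. F(~disclose_request). The claim follows.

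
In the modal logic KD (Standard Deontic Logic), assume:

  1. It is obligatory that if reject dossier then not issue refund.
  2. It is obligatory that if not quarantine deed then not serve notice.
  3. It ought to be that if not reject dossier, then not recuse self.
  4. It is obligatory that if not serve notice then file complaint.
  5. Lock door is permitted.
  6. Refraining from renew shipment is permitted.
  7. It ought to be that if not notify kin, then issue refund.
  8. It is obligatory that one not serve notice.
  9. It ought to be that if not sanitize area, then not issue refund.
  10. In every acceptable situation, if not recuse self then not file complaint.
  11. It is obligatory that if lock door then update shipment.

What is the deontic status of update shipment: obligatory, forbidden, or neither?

Premise 11 is O(lock_door → update_shipment), but O(lock_door) is not derivable from the premises (the permission P(lock_door) asserts only ¬O(¬lock_door), not O(lock_door)), so it does not yield O(update_shipment).
No premise or chain of K-axiom applications forces O(update_shipment), and none forces O(¬update_shipment). So update_shipment is neither obligatory nor forbidden under these norms.

Neither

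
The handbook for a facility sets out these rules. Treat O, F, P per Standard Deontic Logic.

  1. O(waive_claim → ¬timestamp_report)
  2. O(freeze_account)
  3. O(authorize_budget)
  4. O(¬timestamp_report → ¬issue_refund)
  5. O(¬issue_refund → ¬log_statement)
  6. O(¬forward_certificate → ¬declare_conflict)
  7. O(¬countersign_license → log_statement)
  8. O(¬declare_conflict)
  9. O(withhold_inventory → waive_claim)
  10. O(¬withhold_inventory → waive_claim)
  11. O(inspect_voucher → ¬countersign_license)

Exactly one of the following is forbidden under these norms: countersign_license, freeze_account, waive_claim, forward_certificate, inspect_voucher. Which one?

Premises 10 and 9 are O(¬withhold_inventory → waive_claim) and O(withhold_inventory → waive_claim); every ideal world satisfies ¬withhold_inventory or withhold_inventory, so in either case waive_claim holds — hence O(waive_claim).
Premise 1 is O(waive_claim → ¬timestamp_report); since O(waive_claim), deontic closure gives O(¬timestamp_report).
With premise 4, O(¬timestamp_report → ¬issue_refund), the K-axiom yields O(¬issue_refund).
Applying K to premise 5 (O(¬issue_refund → ¬log_statement)) and O(¬issue_refund) yields O(¬log_statement).
Premise 7 is O(¬countersign_license → log_statement); contrapositively O(¬log_statement → countersign_license). Since O(¬log_statement) holds, K gives O(countersign_license).
Premise 11, O(inspect_voucher → ¬countersign_license), contraposes to O(countersign_license → ¬inspect_voucher); with O(countersign_license) we get O(¬inspect_voucher).
So O(¬inspect_voucher) holds, i.e. inspect_voucher is forbidden. None of the other listed options is forbidden under the premises.

inspect_voucher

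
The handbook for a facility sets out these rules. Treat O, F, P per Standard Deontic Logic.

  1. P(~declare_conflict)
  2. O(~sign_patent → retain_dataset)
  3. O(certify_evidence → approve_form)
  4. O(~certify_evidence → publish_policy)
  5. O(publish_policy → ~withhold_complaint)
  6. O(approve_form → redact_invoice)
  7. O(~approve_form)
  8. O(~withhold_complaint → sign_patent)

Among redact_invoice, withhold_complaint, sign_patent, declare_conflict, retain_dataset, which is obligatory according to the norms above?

From premise 7 we have O(~approve_form).
The contrapositive of premise 3 (O(certify_evidence → approve_form)) is O(~approve_form → ~certify_evidence), and O(~approve_form) is already established, so O(~certify_evidence).
From O(~certify_evidence) and premise 4, O(~certify_evidence → publish_policy), we obtain O(publish_policy).
From O(publish_policy) and premise 5, O(publish_policy → ~withhold_complaint), we obtain O(~withhold_complaint).
Premise 8 is O(~withhold_complaint → sign_patent); since O(~withhold_complaint), deontic closure gives O(sign_patent).
So O(sign_patent) holds — sign_patent is obligatory. None of the other listed options is made obligatory by any chain of premises.

sign_patent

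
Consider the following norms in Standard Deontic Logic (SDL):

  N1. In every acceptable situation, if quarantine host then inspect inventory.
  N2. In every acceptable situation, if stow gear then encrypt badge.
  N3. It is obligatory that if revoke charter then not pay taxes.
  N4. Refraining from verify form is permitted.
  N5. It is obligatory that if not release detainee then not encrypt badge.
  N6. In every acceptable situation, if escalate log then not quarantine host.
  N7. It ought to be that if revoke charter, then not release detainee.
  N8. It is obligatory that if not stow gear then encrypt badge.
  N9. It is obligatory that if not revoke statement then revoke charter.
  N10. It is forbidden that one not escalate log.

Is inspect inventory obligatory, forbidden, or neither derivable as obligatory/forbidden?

Premise 1 is O(quarantine_host → inspect_inventory), but O(quarantine_host) is not derivable from the premises, so it does not yield O(inspect_inventory).
No premise or chain of K-axiom applications forces O(inspect_inventory), and none forces O(¬inspect_inventory). So inspect_inventory is neither obligatory nor forbidden under these norms.

Neither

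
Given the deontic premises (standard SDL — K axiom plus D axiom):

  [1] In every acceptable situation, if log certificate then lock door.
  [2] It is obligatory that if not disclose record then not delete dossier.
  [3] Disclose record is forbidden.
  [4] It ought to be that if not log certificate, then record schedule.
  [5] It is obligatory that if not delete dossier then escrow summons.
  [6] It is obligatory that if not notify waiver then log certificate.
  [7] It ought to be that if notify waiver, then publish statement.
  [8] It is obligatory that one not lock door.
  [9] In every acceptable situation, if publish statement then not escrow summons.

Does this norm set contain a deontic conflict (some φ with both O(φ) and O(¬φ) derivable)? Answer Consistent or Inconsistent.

F(disclose_record) at premise 3 means O(¬disclose_record).
With premise 2, O(¬disclose_record → ¬delete_dossier), the K-axiom yields O(¬delete_dossier).
Premise 5 is O(¬delete_dossier → escrow_summons); since O(¬delete_dossier), deontic closure gives O(escrow_summons).
Premise 9, O(publish_statement → ¬escrow_summons), contraposes to O(escrow_summons → ¬publish_statement); with O(escrow_summons) we get O(¬publish_statement).
Premise 7 is O(notify_waiver → publish_statement); contrapositively O(¬publish_statement → ¬notify_waiver). Since O(¬publish_statement) holds, K gives O(¬notify_waiver).
With premise 6, O(¬notify_waiver → log_certificate), the K-axiom yields O(log_certificate).
Applying K to premise 1 (O(log_certificate → lock_door)) and O(log_certificate) yields O(lock_door).
However, premise 8 gives O(¬lock_door).
We now have both O(lock_door) and O(¬lock_door) — lock_door is simultaneously obligatory and forbidden, violating the D-axiom.

Inconsistent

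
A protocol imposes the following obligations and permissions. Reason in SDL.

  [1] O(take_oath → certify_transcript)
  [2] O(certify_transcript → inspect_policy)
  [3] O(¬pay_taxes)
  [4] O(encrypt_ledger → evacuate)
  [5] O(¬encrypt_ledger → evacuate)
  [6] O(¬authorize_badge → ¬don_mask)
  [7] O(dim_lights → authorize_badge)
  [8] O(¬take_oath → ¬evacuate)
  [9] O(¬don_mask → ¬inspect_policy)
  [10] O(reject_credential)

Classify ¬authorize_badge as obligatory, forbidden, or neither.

Premises 5 and 4 are O(¬encrypt_ledger → evacuate) and O(encrypt_ledger → evacuate); every ideal world satisfies ¬encrypt_ledger or encrypt_ledger, so in either case evacuate holds — hence O(evacuate).
The contrapositive of premise 8 (O(¬take_oath → ¬evacuate)) is O(evacuate → take_oath), and O(evacuate) is already established, so O(take_oath).
Premise 1 is O(take_oath → certify_transcript); since O(take_oath), deontic closure gives O(certify_transcript).
From O(certify_transcript) and premise 2, O(certify_transcript → inspect_policy), we obtain O(inspect_policy).
Premise 9, O(¬don_mask → ¬inspect_policy), contraposes to O(inspect_policy → don_mask); with O(inspect_policy) we get O(don_mask).
The contrapositive of premise 6 (O(¬authorize_badge → ¬don_mask)) is O(don_mask → authorize_badge), and O(don_mask) is already established, so O(authorize_badge).
Premises 3, 7, 10 do not contribute to this derivation.
Thus O(authorize_badge), which is F(¬authorize_badge): ¬authorize_badge is forbidden.

Forbidden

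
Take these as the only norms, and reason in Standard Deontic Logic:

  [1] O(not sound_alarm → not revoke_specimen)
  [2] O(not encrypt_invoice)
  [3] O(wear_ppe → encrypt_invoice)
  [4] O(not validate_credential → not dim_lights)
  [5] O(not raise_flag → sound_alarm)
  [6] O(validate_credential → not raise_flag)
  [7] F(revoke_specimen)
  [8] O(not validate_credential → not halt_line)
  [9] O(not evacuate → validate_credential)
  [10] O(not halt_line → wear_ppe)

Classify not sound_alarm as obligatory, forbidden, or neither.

From premise 2 we have O(not encrypt_invoice).
Premise 3, O(wear_ppe → encrypt_invoice), contraposes to O(not encrypt_invoice → not wear_ppe); with O(not encrypt_invoice) we get O(not wear_ppe).
Premise 10, O(not halt_line → wear_ppe), contraposes to O(not wear_ppe → halt_line); with O(not wear_ppe) we get O(halt_line).
Premise 8 is O(not validate_credential → not halt_line); contrapositively O(halt_line → validate_credential). Since O(halt_line) holds, K gives O(validate_credential).
With premise 6, O(validate_credential → not raise_flag), the K-axiom yields O(not raise_flag).
From O(not raise_flag) and premise 5, O(not raise_flag → sound_alarm), we obtain O(sound_alarm).
Premises 1, 4, 7, 9 do not contribute to this derivation.
Thus O(sound_alarm), which is F(not sound_alarm): not sound_alarm is forbidden.

Forbidden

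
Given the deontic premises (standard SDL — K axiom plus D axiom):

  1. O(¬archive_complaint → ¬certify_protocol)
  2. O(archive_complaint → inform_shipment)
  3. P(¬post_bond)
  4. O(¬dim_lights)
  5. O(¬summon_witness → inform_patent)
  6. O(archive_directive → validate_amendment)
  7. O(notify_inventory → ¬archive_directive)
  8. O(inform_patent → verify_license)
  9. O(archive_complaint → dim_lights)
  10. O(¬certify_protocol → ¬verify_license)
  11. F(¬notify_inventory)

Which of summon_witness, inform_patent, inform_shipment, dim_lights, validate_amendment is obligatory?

From premise 4 we have O(¬dim_lights).
Premise 9 is O(archive_complaint → dim_lights); contrapositively O(¬dim_lights → ¬archive_complaint). Since O(¬dim_lights) holds, K gives O(¬archive_complaint).
Applying K to premise 1 (O(¬archive_complaint → ¬certify_protocol)) and O(¬archive_complaint) yields O(¬certify_protocol).
Premise 10 is O(¬certify_protocol → ¬verify_license); since O(¬certify_protocol), deontic closure gives O(¬verify_license).
Premise 8 is O(inform_patent → verify_license); contrapositively O(¬verify_license → ¬inform_patent). Since O(¬verify_license) holds, K gives O(¬inform_patent).
The contrapositive of premise 5 (O(¬summon_witness → inform_patent)) is O(¬inform_patent → summon_witness), and O(¬inform_patent) is already established, so O(summon_witness).
So O(summon_witness) holds — summon_witness is obligatory. None of the other listed options is made obligatory by any chain of premises.

summon_witness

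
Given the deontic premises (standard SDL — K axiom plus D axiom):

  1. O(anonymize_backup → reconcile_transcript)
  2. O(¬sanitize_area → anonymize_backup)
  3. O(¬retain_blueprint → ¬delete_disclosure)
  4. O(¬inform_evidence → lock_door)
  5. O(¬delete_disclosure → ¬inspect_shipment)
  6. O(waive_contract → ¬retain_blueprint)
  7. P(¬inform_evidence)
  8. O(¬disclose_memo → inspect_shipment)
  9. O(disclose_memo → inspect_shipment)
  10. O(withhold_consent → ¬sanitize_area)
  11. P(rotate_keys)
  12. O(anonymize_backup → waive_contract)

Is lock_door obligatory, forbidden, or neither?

Neither

Premise 4 is O(¬inform_evidence → lock_door), but O(¬inform_evidence) is not derivable from the premises (the permission P(¬inform_evidence) asserts only ¬O(inform_evidence), not O(¬inform_evidence)), so it does not yield O(lock_door).
No premise or chain of K-axiom applications forces O(lock_door), and none forces O(¬lock_door). So lock_door is neither obligatory nor forbidden under these norms.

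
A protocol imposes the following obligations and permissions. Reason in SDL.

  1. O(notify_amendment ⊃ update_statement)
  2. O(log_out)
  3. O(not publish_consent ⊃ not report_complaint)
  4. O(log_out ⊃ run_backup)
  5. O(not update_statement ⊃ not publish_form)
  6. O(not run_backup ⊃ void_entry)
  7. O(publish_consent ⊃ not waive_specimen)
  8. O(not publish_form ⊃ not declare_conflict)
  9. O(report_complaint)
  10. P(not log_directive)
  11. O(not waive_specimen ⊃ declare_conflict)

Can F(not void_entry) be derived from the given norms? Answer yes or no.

Premise 6 is O(not run_backup ⊃ void_entry), but O(not run_backup) is not derivable from the premises, so it does not yield O(void_entry).
No other premise forces O(void_entry). An ideal world satisfying every premise can still have not void_entry true, so F(not void_entry) is not derivable.

No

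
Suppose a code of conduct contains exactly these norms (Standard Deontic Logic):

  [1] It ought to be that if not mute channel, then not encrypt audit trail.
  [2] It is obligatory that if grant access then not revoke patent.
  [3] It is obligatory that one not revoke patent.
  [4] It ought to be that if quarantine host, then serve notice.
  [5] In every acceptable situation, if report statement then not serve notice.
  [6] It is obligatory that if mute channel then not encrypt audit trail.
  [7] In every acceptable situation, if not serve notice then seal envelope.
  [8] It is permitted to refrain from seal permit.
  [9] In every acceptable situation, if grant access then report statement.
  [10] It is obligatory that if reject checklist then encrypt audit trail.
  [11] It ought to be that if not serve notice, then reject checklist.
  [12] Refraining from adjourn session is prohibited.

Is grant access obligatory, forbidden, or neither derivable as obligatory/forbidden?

Premises 1 and 6 cover both cases: O(¬mute_channel → ¬encrypt_audit_trail) and O(mute_channel → ¬encrypt_audit_trail). Since ¬mute_channel ∨ mute_channel is a tautology, O(¬encrypt_audit_trail) follows.
Premise 10 is O(reject_checklist → encrypt_audit_trail); contrapositively O(¬encrypt_audit_trail → ¬reject_checklist). Since O(¬encrypt_audit_trail) holds, K gives O(¬reject_checklist).
Premise 11, O(¬serve_notice → reject_checklist), contraposes to O(¬reject_checklist → serve_notice); with O(¬reject_checklist) we get O(serve_notice).
The contrapositive of premise 5 (O(report_statement → ¬serve_notice)) is O(serve_notice → ¬report_statement), and O(serve_notice) is already established, so O(¬report_statement).
The contrapositive of premise 9 (O(grant_access → report_statement)) is O(¬report_statement → ¬grant_access), and O(¬report_statement) is already established, so O(¬grant_access).
Premises 2, 3, 4, 7, 8, 12 do not contribute to this derivation.
Thus O(¬grant_access), which is F(grant_access): grant_access is forbidden.

Forbidden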